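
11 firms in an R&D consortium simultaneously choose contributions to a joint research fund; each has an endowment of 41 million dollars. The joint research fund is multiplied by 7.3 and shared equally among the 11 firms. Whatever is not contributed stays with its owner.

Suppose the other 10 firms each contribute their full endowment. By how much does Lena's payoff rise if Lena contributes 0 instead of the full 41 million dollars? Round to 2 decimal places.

13.79 million dollars

Switching from a contribution of 41 to 0 lets Lena keep an extra 41 million dollars, but lowers the joint research fund by 41, which costs Lena their own share of that drop: 7.3/11 × 41 = 27.21.
Net gain = 41 − 27.21 = 13.79. The private return per contributed unit (0.6636) is below 1, so free-riding is indeed the best response regardless of what the others do.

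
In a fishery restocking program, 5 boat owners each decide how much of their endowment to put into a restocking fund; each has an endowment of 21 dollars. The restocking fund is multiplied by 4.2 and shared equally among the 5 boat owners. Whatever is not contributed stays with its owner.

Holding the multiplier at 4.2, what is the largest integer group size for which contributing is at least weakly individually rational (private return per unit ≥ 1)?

4

Private return per unit is 4.2/(group size), which is ≥ 1 whenever the group size is ≤ 4.2.
The largest such integer is 4.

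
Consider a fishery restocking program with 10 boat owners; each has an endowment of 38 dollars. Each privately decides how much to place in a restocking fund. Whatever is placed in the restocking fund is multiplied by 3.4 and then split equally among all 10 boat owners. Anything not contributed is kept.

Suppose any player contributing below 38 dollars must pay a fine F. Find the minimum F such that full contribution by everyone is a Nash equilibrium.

Given the others contribute fully, the best deviation is to contribute 0 (any partial contribution still incurs the fine and gives up units whose private return 0.3400 is below 1).
Deviating from 38 to 0 saves 38 dollars but forfeits the deviator's share of the drop in the restocking fund: 3.4/10 × 38 = 12.92.
So the deviation gain is 38 − 12.92 = 25.08, and the fine must be at least 25.08 dollars to wipe it out.

25.08 dollars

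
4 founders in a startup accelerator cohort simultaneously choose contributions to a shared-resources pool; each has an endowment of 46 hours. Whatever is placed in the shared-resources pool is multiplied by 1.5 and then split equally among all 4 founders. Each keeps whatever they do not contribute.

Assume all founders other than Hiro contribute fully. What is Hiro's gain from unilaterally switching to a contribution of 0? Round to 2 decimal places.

28.75 hours

Switching from a contribution of 46 to 0 lets Hiro keep an extra 46 hours, but lowers the shared-resources pool by 46, which costs Hiro their own share of that drop: 1.5/4 × 46 = 17.25.
Net gain = 46 − 17.25 = 28.75. The private return per contributed unit (0.3750) is below 1, so free-riding is indeed the best response regardless of what the others do.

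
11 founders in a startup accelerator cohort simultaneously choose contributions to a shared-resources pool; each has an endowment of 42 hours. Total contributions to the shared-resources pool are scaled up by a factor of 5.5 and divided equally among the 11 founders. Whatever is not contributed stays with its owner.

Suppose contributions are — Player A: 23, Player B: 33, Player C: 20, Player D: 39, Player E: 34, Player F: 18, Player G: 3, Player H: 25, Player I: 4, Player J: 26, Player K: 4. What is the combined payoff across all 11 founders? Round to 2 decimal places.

1492.50 hours

Total contributed: 23 + 33 + 20 + 39 + 34 + 18 + 3 + 25 + 4 + 26 + 4 = 229; total kept: 11 × 42 − 229 = 233.
The shared-resources pool pays out 5.5 × 229 = 1259.50 in aggregate.
Group total = 233 + 1259.50 = 1492.50.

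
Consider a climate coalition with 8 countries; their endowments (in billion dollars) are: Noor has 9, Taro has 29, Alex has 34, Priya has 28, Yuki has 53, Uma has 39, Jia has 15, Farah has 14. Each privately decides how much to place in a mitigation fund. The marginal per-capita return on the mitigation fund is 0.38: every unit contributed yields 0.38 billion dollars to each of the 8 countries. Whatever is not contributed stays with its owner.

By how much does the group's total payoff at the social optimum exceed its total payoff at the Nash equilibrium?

The private return per contributed unit is 0.38 < 1 for everyone, so the Nash equilibrium is zero contribution and the group total is Σ E_j = 9 + 29 + 34 + 28 + 53 + 39 + 15 + 14 = 221.
Each contributed unit returns 3.040 to the group, so the social optimum is full contribution by everyone: group total = 3.040 × 221 = 671.84.
Efficiency loss = (3.040 − 1) × 221 = 450.84.

450.84 billion dollars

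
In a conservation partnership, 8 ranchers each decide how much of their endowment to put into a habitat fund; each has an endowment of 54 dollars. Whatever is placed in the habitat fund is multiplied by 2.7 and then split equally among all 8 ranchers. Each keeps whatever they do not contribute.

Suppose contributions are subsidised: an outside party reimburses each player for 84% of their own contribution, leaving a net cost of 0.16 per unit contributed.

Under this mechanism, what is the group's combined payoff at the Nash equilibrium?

With the mechanism, a contributed unit returns (2.7/8) / 0.16 = 2.1094 per unit of net cost to the contributor — now above 1 — so contributing fully is weakly dominant for every player.
At the Nash equilibrium everyone contributes 54. Group total payoff = 8 × (54 × 0.84 + 2.7 × 54) = 1529.28.

1529.28 dollars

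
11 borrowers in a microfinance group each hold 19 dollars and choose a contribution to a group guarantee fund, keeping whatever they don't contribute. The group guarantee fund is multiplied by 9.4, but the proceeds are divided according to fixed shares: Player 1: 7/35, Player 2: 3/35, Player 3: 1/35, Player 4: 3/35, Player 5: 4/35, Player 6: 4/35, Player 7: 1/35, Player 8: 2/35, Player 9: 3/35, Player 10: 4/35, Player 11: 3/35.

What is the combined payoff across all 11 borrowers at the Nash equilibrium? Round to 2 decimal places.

A player with share s gets back 9.4·s per unit contributed, so full contribution is dominant for anyone with s > 1/9.4 = 0.1064 and zero contribution is dominant for anyone below.
Player 1, Player 5, Player 6 and Player 10 clear that bar, contributing 19 each; the remaining 7 contribute 0. Total contributed: 76.
The group guarantee fund pays out 9.4 × 76 = 714.40 in total (split across the unequal shares, but the aggregate is all that matters for the group sum).
The 7 free-riders keep 19 each, adding 133. Group total = 133 + 714.40 = 847.40.

847.40 dollars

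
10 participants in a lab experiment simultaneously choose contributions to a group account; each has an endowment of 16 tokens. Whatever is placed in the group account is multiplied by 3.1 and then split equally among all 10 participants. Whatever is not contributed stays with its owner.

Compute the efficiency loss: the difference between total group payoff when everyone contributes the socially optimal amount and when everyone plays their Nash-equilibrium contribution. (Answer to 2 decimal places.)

336.00 tokens

Each contributed unit returns 3.1/10 = 0.3100 to its contributor — below 1 — so contributing 0 is dominant for every player. At the Nash equilibrium everyone keeps their 16, and the group total is 10 × 16 = 160.
Each contributed unit returns 3.100 to the group as a whole (0.3100 to each of 10 players), which exceeds 1, so the social optimum is full contribution: group total = 3.100 × 160 = 496.00.
Efficiency loss = 496.00 − 160 = 336.00.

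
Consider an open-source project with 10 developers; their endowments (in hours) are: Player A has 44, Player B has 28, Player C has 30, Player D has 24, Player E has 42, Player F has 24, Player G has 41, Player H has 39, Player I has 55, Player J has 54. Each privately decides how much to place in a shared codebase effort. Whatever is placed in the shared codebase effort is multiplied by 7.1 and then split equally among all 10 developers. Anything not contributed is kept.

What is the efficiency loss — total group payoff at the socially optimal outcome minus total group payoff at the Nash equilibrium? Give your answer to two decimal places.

2324.10 hours

The private return per contributed unit is 7.1/10 = 0.7100 < 1 for every player regardless of endowment, so the Nash equilibrium is zero contribution and the group total is Σ E_j = 44 + 28 + 30 + 24 + 42 + 24 + 41 + 39 + 55 + 54 = 381.
Each contributed unit returns 7.100 to the group, so the social optimum is full contribution by everyone: group total = 7.100 × 381 = 2705.10.
Efficiency loss = (7.100 − 1) × 381 = 2324.10.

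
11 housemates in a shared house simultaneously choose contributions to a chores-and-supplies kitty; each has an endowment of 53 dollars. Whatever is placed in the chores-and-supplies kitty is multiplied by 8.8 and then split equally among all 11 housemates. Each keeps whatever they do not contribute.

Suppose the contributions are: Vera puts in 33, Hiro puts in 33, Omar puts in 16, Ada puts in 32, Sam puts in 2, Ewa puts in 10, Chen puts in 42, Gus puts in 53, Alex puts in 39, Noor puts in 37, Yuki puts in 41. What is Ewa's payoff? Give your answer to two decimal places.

Total contributed: 33 + 33 + 16 + 32 + 2 + 10 + 42 + 53 + 39 + 37 + 41 = 338.
Each receives 8.8 × 338 / 11 = 270.40 from the chores-and-supplies kitty.
Ewa keeps 53 − 10 = 43, so Ewa's payoff is 43 + 270.40 = 313.40.

313.40 dollars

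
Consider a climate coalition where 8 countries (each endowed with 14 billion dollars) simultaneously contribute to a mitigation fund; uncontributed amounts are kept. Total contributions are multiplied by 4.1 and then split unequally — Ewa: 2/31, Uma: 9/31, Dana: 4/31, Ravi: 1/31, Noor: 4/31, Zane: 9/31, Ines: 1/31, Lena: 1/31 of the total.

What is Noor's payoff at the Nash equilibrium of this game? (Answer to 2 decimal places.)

Player j's private return per contributed unit is 4.1 × (j's share). Contributing is weakly dominant for j when that share is at least 1/4.1 = 0.2439, and contributing 0 is dominant otherwise.
Uma and Zane clear that bar, contributing 14 each; the remaining 6 contribute 0. Total contributed: 28.
Noor keeps 14 and receives 4.1 × 28 × 4/31 = 14.81 from the mitigation fund, for a payoff of 28.81.

28.81 billion dollars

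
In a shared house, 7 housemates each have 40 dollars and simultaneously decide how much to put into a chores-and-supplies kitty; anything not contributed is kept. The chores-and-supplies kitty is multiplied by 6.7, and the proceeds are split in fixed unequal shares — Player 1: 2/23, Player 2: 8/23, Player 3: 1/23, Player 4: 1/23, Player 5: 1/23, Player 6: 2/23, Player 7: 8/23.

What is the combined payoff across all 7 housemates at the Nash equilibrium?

Each unit j contributes comes back to j as 6.7 × (j's share), so j prefers to contribute only if that share exceeds 1/6.7 = 0.1493; otherwise keeping the unit dominates.
Player 2 and Player 7 are above the threshold, contributing 40 each; the remaining 5 contribute 0. Total contributed: 80.
The chores-and-supplies kitty pays out 6.7 × 80 = 536.00 in total (split across the unequal shares, but the aggregate is all that matters for the group sum).
The 5 free-riders keep 40 each, adding 200. Group total = 200 + 536.00 = 736.00.

736.00 dollars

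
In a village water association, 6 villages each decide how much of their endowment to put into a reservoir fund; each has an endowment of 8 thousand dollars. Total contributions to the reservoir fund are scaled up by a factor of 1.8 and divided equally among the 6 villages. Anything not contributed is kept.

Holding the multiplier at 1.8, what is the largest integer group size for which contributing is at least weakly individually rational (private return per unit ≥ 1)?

Private return per unit is 1.8/(group size), which is ≥ 1 whenever the group size is ≤ 1.8.
The largest such integer is 1.

1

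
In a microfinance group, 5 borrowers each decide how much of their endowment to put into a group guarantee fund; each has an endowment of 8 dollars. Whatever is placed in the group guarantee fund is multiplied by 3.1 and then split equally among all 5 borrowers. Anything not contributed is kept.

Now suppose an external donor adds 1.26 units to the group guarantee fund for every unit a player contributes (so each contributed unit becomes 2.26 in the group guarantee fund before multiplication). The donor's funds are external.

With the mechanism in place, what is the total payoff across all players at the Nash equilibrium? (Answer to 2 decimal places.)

280.24 dollars

The effective private return per unit is now 3.1 × 2.26 / 5 = 1.4012 > 1, so every player's dominant strategy flips to full contribution.
At the Nash equilibrium everyone contributes 8. Group total payoff = 3.1 × 2.26 × 40 = 280.24.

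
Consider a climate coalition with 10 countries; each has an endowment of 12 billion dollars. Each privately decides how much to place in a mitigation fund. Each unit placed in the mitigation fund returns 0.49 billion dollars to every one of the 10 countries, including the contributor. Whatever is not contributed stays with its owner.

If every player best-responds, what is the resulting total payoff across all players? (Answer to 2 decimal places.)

120.00 billion dollars

The private return per contributed unit is 0.49 < 1, so contributing 0 is dominant for every player. At the Nash equilibrium everyone keeps their 12, and the group total is 10 × 12 = 120.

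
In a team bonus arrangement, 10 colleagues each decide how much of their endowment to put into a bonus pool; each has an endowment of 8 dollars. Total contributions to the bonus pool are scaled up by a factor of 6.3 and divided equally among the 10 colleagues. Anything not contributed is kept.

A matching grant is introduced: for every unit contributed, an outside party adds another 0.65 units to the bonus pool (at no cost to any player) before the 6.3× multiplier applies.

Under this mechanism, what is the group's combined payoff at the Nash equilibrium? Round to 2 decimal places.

831.60 dollars

Under the mechanism each unit contributed yields 6.3 × 1.65 / 10 = 1.0395 back to its contributor per unit of net cost, which exceeds 1, making full contribution the dominant choice for everyone.
So the Nash equilibrium is full contribution by all 10; the group earns 6.3 × 1.65 × 80 = 831.60.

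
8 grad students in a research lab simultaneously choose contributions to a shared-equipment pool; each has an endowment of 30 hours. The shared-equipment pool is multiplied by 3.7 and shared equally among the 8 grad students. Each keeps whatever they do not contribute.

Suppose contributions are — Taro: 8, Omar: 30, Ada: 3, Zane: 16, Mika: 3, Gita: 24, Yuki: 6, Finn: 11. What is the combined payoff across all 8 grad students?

Total contributed: 8 + 30 + 3 + 16 + 3 + 24 + 6 + 11 = 101; total kept: 8 × 30 − 101 = 139.
The shared-equipment pool pays out 3.7 × 101 = 373.70 in aggregate.
Group total = 139 + 373.70 = 512.70.

512.70 hours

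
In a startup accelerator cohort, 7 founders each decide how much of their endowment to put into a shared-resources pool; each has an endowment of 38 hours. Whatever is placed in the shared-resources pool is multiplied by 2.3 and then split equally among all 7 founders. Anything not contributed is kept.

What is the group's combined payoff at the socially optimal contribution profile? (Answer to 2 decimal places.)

Each contributed unit returns 2.300 to the group as a whole (0.3286 to each of 7 players), which exceeds 1, so the social optimum is full contribution: group total = 2.300 × 266 = 611.80.

611.80 hours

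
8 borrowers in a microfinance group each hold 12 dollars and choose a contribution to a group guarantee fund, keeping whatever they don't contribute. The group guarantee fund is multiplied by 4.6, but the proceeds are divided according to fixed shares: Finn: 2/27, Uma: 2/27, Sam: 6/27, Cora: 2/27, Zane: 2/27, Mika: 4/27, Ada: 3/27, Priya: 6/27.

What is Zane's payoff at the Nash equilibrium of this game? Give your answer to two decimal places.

20.18 dollars

A player with share s gets back 4.6·s per unit contributed, so full contribution is dominant for anyone with s > 1/4.6 = 0.2174 and zero contribution is dominant for anyone below.
Sam and Priya clear that bar, contributing 12 each; the remaining 6 contribute 0. Total contributed: 24.
Zane keeps 12 and receives 4.6 × 24 × 2/27 = 8.18 from the group guarantee fund, for a payoff of 20.18.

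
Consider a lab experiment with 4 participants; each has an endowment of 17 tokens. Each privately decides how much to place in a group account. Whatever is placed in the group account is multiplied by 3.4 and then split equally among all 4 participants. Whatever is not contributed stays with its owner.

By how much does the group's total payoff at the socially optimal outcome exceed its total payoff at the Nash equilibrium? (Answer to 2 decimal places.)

163.20 tokens

Each contributed unit returns 3.4/4 = 0.8500 to its contributor — below 1 — so contributing 0 is dominant for every player. At the Nash equilibrium everyone keeps their 17, and the group total is 4 × 17 = 68.
Each contributed unit returns 3.400 to the group as a whole (0.8500 to each of 4 players), which exceeds 1, so the social optimum is full contribution: group total = 3.400 × 68 = 231.20.
Efficiency loss = 231.20 − 68 = 163.20.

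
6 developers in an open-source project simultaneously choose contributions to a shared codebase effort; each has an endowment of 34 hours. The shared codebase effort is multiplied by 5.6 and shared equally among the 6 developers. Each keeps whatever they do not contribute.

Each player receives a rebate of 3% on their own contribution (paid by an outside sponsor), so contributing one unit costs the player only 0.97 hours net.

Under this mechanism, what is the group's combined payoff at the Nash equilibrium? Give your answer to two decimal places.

Even with the mechanism, each unit contributed returns only (5.6/6) / 0.97 = 0.9622 per unit of net cost, so contributing nothing is still dominant.
At the Nash equilibrium no one contributes; group total payoff = 6 × 34 = 204.

204.00 hours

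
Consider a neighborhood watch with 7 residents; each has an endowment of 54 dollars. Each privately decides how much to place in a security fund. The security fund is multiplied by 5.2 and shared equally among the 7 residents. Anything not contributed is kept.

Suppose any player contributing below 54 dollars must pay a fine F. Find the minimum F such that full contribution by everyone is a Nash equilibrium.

Given the others contribute fully, the best deviation is to contribute 0 (any partial contribution still incurs the fine and gives up units whose private return 0.7429 is below 1).
Deviating from 54 to 0 saves 54 dollars but forfeits the deviator's share of the drop in the security fund: 5.2/7 × 54 = 40.11.
So the deviation gain is 54 − 40.11 = 13.89, and the fine must be at least 13.89 dollars to wipe it out.

13.89 dollars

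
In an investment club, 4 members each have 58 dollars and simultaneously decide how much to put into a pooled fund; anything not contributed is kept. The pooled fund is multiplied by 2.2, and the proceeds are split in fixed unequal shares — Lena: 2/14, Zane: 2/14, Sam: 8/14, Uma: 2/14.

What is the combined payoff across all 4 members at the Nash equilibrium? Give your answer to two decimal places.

301.60 dollars

A player with share s gets back 2.2·s per unit contributed, so full contribution is dominant for anyone with s > 1/2.2 = 0.4545 and zero contribution is dominant for anyone below.
The only share above 0.4545 is Sam's 8/14, contributing 58; the remaining 3 contribute 0. Total contributed: 58.
The pooled fund pays out 2.2 × 58 = 127.60 in total (split across the unequal shares, but the aggregate is all that matters for the group sum).
The 3 free-riders keep 58 each, adding 174. Group total = 174 + 127.60 = 301.60.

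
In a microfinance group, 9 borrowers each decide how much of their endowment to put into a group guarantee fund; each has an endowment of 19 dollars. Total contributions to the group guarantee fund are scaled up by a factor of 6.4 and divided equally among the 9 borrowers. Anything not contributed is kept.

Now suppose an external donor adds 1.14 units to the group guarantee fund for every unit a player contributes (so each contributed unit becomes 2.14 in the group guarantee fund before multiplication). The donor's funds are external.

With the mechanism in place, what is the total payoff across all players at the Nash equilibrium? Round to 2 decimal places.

With the mechanism, a contributed unit returns 6.4 × 2.14 / 9 = 1.5218 per unit of net cost to the contributor — now above 1 — so contributing fully is weakly dominant for every player.
At the Nash equilibrium everyone contributes 19. Group total payoff = 6.4 × 2.14 × 171 = 2342.02.

2342.02 dollars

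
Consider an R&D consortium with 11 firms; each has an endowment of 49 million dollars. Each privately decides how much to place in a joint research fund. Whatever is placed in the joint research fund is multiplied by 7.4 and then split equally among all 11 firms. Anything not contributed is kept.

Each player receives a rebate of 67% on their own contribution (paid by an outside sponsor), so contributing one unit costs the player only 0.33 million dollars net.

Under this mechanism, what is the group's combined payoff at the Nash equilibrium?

4349.73 million dollars

Under the mechanism each unit contributed yields (7.4/11) / 0.33 = 2.0386 back to its contributor per unit of net cost, which exceeds 1, making full contribution the dominant choice for everyone.
At the Nash equilibrium everyone contributes 49. Group total payoff = 11 × (49 × 0.67 + 7.4 × 49) = 4349.73.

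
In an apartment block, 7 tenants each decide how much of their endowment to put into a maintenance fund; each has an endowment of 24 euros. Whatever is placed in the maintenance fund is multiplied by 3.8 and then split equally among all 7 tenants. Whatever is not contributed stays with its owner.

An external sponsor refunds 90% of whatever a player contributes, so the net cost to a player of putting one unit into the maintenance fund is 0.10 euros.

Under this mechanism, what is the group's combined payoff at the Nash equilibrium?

789.60 euros

With the mechanism, a contributed unit returns (3.8/7) / 0.10 = 5.4286 per unit of net cost to the contributor — now above 1 — so contributing fully is weakly dominant for every player.
So the Nash equilibrium is full contribution by all 7; the group earns 7 × (24 × 0.90 + 3.8 × 24) = 789.60.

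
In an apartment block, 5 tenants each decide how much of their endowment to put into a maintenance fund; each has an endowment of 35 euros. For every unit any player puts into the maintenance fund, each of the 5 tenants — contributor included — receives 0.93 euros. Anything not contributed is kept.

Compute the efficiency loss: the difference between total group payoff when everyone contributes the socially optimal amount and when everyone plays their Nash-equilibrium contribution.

638.75 euros

The private return per contributed unit is 0.93 < 1, so contributing 0 is dominant for every player. At the Nash equilibrium everyone keeps their 35, and the group total is 5 × 35 = 175.
Each contributed unit returns 4.650 to the group as a whole (0.93 to each of 5 players), which exceeds 1, so the social optimum is full contribution: group total = 4.650 × 175 = 813.75.
Efficiency loss = 813.75 − 175 = 638.75.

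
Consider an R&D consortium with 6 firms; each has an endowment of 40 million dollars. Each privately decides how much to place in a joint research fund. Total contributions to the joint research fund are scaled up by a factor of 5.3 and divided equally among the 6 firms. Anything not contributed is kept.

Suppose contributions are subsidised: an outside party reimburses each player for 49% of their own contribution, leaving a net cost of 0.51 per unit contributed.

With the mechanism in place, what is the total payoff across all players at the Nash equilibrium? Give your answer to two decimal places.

The effective private return per unit is now (5.3/6) / 0.51 = 1.7320 > 1, so every player's dominant strategy flips to full contribution.
So the Nash equilibrium is full contribution by all 6; the group earns 6 × (40 × 0.49 + 5.3 × 40) = 1389.60.

1389.60 million dollars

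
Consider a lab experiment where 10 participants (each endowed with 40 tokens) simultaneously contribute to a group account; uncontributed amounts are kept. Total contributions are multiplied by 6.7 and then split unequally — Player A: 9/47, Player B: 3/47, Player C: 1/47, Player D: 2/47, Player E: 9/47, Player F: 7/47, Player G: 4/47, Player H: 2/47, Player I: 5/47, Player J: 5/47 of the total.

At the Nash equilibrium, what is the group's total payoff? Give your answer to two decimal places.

Each unit j contributes comes back to j as 6.7 × (j's share), so j prefers to contribute only if that share exceeds 1/6.7 = 0.1493; otherwise keeping the unit dominates.
Player A and Player E are above the threshold, contributing 40 each; the remaining 8 contribute 0. Total contributed: 80.
The group account pays out 6.7 × 80 = 536.00 in total (split across the unequal shares, but the aggregate is all that matters for the group sum).
The 8 free-riders keep 40 each, adding 320. Group total = 320 + 536.00 = 856.00.

856.00 tokens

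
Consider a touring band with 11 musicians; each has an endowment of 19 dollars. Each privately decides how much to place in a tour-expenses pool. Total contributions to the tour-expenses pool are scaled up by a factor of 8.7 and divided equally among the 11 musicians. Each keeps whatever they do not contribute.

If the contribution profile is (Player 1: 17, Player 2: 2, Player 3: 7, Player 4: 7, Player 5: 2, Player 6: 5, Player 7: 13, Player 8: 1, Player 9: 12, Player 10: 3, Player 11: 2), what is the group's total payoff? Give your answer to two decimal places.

755.70 dollars

Total contributed: 17 + 2 + 7 + 7 + 2 + 5 + 13 + 1 + 12 + 3 + 2 = 71; total kept: 11 × 19 − 71 = 138.
The tour-expenses pool pays out 8.7 × 71 = 617.70 in aggregate.
Group total = 138 + 617.70 = 755.70.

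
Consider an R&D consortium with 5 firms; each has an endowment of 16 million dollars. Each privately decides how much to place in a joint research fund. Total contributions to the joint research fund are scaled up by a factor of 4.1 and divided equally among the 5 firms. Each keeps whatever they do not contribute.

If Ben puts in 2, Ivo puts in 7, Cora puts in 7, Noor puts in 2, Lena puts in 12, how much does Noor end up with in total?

38.60 million dollars

Total contributed: 2 + 7 + 7 + 2 + 12 = 30.
Each receives 4.1 × 30 / 5 = 24.60 from the joint research fund.
Noor keeps 16 − 2 = 14, so Noor's payoff is 14 + 24.60 = 38.60.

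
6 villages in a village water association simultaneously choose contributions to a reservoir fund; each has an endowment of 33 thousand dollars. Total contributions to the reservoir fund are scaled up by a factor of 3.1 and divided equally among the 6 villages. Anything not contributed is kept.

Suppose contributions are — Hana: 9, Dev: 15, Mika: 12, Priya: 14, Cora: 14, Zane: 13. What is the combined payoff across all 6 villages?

Total contributed: 9 + 15 + 12 + 14 + 14 + 13 = 77; total kept: 6 × 33 − 77 = 121.
The reservoir fund pays out 3.1 × 77 = 238.70 in aggregate.
Group total = 121 + 238.70 = 359.70.

359.70 thousand dollars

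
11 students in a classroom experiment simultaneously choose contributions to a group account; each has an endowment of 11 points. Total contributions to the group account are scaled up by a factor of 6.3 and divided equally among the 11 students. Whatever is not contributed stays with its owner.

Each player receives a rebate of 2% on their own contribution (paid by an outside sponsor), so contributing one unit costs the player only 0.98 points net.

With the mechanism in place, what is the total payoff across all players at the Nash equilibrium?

Even with the mechanism, each unit contributed returns only (6.3/11) / 0.98 = 0.5844 per unit of net cost, so contributing nothing is still dominant.
Everyone keeps their endowment and the group total is 11 × 11 = 121.

121.00 points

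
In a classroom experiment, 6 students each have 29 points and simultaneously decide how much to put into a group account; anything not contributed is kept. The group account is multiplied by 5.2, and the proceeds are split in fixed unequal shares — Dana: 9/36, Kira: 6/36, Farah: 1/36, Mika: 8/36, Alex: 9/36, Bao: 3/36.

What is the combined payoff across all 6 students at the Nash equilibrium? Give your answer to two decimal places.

539.40 points

Player j's private return per contributed unit is 5.2 × (j's share). Contributing is weakly dominant for j when that share is at least 1/5.2 = 0.1923, and contributing 0 is dominant otherwise.
Dana, Mika and Alex are above the threshold, contributing 29 each; the remaining 3 contribute 0. Total contributed: 87.
The group account pays out 5.2 × 87 = 452.40 in total (split across the unequal shares, but the aggregate is all that matters for the group sum).
The 3 free-riders keep 29 each, adding 87. Group total = 87 + 452.40 = 539.40.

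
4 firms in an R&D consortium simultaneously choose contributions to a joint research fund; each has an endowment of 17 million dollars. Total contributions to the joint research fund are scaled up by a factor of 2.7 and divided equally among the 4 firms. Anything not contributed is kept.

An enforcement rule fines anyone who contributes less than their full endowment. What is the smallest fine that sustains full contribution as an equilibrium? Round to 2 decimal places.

Given the others contribute fully, the best deviation is to contribute 0 (any partial contribution still incurs the fine and gives up units whose private return 0.6750 is below 1).
Deviating from 17 to 0 saves 17 million dollars but forfeits the deviator's share of the drop in the joint research fund: 2.7/4 × 17 = 11.47.
So the deviation gain is 17 − 11.47 = 5.53, and the fine must be at least 5.53 million dollars to wipe it out.

5.53 million dollars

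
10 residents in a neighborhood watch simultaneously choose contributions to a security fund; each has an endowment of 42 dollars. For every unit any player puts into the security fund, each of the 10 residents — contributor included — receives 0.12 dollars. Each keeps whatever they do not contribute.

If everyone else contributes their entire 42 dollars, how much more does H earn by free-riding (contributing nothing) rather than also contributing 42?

Switching from a contribution of 42 to 0 lets H keep an extra 42 dollars, but lowers the security fund by 42, which costs H their own share of that drop: 0.12 × 42 = 5.04.
Net gain = 42 − 5.04 = 36.96. The private return per contributed unit (0.12) is below 1, so free-riding is indeed the best response regardless of what the others do.

36.96 dollars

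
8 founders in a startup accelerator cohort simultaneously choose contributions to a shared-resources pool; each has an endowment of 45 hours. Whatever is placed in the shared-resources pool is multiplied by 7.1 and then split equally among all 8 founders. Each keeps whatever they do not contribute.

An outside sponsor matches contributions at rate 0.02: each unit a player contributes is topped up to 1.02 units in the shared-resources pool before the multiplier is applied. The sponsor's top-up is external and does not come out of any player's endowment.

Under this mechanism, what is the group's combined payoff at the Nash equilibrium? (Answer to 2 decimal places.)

With the mechanism, a contributed unit returns 7.1 × 1.02 / 8 = 0.9053 per unit of net cost — still below 1 — so contributing 0 remains dominant for every player.
Everyone keeps their endowment and the group total is 8 × 45 = 360.

360.00 hours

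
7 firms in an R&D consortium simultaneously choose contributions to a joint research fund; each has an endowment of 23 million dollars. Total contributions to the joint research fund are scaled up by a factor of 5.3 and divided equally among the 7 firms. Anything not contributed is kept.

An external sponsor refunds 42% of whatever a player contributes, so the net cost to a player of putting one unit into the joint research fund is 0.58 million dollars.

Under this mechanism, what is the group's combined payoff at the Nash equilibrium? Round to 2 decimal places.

Under the mechanism each unit contributed yields (5.3/7) / 0.58 = 1.3054 back to its contributor per unit of net cost, which exceeds 1, making full contribution the dominant choice for everyone.
At the Nash equilibrium everyone contributes 23. Group total payoff = 7 × (23 × 0.42 + 5.3 × 23) = 920.92.

920.92 million dollars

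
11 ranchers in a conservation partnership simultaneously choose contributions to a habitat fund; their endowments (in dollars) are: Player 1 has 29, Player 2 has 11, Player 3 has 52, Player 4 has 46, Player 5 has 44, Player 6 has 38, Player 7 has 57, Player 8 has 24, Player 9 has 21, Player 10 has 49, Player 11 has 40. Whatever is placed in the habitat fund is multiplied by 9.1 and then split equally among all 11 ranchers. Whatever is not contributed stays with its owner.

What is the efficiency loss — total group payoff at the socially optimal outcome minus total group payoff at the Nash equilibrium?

The private return per contributed unit is 9.1/11 = 0.8273 < 1 for every player regardless of endowment, so the Nash equilibrium is zero contribution and the group total is Σ E_j = 29 + 11 + 52 + 46 + 44 + 38 + 57 + 24 + 21 + 49 + 40 = 411.
Each contributed unit returns 9.100 to the group, so the social optimum is full contribution by everyone: group total = 9.100 × 411 = 3740.10.
Efficiency loss = (9.100 − 1) × 411 = 3329.10.

3329.10 dollars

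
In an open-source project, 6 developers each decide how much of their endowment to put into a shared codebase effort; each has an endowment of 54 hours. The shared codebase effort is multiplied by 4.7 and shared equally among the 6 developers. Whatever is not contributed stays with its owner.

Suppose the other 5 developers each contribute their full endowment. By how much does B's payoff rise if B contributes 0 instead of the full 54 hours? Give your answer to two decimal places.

Switching from a contribution of 54 to 0 lets B keep an extra 54 hours, but lowers the shared codebase effort by 54, which costs B their own share of that drop: 4.7/6 × 54 = 42.30.
Net gain = 54 − 42.30 = 11.70. The private return per contributed unit (0.7833) is below 1, so free-riding is indeed the best response regardless of what the others do.

11.70 hours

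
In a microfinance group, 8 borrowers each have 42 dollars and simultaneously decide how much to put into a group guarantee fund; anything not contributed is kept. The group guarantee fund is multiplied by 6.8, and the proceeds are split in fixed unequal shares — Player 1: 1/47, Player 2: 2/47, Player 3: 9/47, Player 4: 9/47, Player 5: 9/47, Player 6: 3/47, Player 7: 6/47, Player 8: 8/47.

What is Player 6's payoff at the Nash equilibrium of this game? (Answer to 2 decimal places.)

114.92 dollars

Each unit j contributes comes back to j as 6.8 × (j's share), so j prefers to contribute only if that share exceeds 1/6.8 = 0.1471; otherwise keeping the unit dominates.
Player 3, Player 4, Player 5 and Player 8 clear that bar, contributing 42 each; the remaining 4 contribute 0. Total contributed: 168.
Player 6 keeps 42 and receives 6.8 × 168 × 3/47 = 72.92 from the group guarantee fund, for a payoff of 114.92.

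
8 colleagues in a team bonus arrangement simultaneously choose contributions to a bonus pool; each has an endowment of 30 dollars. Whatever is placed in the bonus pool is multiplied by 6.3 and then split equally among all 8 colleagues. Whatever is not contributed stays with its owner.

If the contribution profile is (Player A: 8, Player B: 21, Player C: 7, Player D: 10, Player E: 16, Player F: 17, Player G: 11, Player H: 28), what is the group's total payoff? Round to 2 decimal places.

Total contributed: 8 + 21 + 7 + 10 + 16 + 17 + 11 + 28 = 118; total kept: 8 × 30 − 118 = 122.
The bonus pool pays out 6.3 × 118 = 743.40 in aggregate.
Group total = 122 + 743.40 = 865.40.

865.40 dollars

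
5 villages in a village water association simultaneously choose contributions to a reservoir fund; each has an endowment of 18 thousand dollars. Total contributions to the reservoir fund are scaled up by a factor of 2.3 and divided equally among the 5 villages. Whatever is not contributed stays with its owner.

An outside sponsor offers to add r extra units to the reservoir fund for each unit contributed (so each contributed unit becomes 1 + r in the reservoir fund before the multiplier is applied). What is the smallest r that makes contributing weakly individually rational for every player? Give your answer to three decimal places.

With matching at rate r, one contributed unit becomes (1 + r) in the reservoir fund and returns 2.3 × (1 + r) / 5 to the contributor.
Setting this equal to 1: 1 + r = 5/2.3 = 2.1739.
So the minimum matching rate is r = 2.1739 − 1 = 1.174.

1.174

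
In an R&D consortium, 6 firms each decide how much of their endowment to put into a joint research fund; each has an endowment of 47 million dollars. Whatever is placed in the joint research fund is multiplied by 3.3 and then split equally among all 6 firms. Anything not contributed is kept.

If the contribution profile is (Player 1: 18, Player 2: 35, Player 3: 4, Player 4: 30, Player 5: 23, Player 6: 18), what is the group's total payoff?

Total contributed: 18 + 35 + 4 + 30 + 23 + 18 = 128; total kept: 6 × 47 − 128 = 154.
The joint research fund pays out 3.3 × 128 = 422.40 in aggregate.
Group total = 154 + 422.40 = 576.40.

576.40 million dollars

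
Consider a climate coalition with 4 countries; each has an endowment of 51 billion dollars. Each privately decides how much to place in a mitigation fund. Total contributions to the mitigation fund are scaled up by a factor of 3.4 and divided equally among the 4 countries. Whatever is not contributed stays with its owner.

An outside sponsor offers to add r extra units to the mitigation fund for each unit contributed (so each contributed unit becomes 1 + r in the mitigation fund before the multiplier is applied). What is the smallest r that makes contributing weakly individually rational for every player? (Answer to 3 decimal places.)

With matching at rate r, one contributed unit becomes (1 + r) in the mitigation fund and returns 3.4 × (1 + r) / 4 to the contributor.
Setting this equal to 1: 1 + r = 4/3.4 = 1.1765.
So the minimum matching rate is r = 1.1765 − 1 = 0.176.

0.176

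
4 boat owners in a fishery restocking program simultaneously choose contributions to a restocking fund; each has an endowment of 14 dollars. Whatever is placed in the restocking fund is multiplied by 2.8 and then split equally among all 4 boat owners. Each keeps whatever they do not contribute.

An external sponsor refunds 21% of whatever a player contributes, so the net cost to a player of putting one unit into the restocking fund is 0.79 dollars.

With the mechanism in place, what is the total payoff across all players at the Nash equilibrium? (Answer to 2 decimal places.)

56.00 dollars

The effective private return is (2.8/4) / 0.79 = 0.8861, which is still under 1, so the mechanism doesn't change anyone's dominant strategy: zero contribution.
Everyone keeps their endowment and the group total is 4 × 14 = 56.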